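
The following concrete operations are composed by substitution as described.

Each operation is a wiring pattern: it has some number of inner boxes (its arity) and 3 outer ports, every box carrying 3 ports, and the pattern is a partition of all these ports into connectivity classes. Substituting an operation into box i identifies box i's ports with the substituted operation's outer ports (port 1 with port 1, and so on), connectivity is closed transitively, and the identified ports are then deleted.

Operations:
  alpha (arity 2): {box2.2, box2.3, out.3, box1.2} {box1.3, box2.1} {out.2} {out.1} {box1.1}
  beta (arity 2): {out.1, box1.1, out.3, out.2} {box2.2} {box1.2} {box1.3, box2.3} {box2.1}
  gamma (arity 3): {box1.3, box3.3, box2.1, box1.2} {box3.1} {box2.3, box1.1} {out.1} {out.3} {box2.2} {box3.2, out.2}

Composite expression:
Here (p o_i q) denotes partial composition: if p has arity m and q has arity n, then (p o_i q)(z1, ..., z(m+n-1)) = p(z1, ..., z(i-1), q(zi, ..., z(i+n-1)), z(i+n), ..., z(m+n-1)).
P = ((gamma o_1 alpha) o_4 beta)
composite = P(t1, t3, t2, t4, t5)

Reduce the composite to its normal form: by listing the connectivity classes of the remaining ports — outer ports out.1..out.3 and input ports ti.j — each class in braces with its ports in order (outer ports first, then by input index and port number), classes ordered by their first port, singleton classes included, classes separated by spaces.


{out.1} {out.2, t1.2, t2.1, t3.2, t3.3, t4.1} {out.3} {t1.1} {t1.3, t3.1} {t2.2} {t2.3} {t4.2} {t4.3, t5.3} {t5.1} {t5.2}

Two ports join when wires chain via gamma-identified ports.
alpha over (t1, t3) gives {out.1} {out.2} {out.3, t1.2, t3.2, t3.3} {t1.1} {t1.3, t3.1}, out.j being that stage's outer ports
beta over (t4, t5) gives {out.1, out.2, out.3, t4.1} {t4.2} {t4.3, t5.3} {t5.1} {t5.2}, out.j being that stage's outer ports
gamma over (t1, t3, t2, t4, t5) gives {out.1} {out.2, t1.2, t2.1, t3.2, t3.3, t4.1} {out.3} {t1.1} {t1.3, t3.1} {t2.2} {t2.3} {t4.2} {t4.3, t5.3} {t5.1} {t5.2}, out.j being that stage's outer ports


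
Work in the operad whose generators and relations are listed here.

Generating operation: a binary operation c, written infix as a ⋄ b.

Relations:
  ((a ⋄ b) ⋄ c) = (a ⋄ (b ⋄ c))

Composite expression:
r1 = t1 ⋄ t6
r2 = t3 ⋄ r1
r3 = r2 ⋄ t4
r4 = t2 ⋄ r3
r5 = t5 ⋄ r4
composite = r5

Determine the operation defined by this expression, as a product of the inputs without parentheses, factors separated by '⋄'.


Every regrouping of c is equal, so read the t-inputs in written order.
(t1 ⋄ t6) reduces to t1 ⋄ t6
(t3 ⋄ (t1 ⋄ t6)) reduces to t3 ⋄ t1 ⋄ t6
((t3 ⋄ (t1 ⋄ t6)) ⋄ t4) reduces to t3 ⋄ t1 ⋄ t6 ⋄ t4
(t2 ⋄ ((t3 ⋄ (t1 ⋄ t6)) ⋄ t4)) reduces to t2 ⋄ t3 ⋄ t1 ⋄ t6 ⋄ t4
(t5 ⋄ (t2 ⋄ ((t3 ⋄ (t1 ⋄ t6)) ⋄ t4))) reduces to t5 ⋄ t2 ⋄ t3 ⋄ t1 ⋄ t6 ⋄ t4

t5 ⋄ t2 ⋄ t3 ⋄ t1 ⋄ t6 ⋄ t4


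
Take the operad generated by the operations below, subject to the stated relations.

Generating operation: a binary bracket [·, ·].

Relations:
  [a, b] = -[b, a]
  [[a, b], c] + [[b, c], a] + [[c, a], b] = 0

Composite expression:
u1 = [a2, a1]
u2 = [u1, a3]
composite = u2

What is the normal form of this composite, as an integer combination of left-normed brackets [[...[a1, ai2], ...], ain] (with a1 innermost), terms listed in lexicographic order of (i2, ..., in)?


-[[a1, a2], a3]

Left-normed coefficients sit on the a1-initial expansion words.
Composite bracket: [[a2, a1], a3]
Each bracket splits as ab - ba, giving 4 signed words (2^2 = 4).
Collect the words opening with a1:
  the word a1a2a3 carries sign -1 and contributes -[[a1, a2], a3]


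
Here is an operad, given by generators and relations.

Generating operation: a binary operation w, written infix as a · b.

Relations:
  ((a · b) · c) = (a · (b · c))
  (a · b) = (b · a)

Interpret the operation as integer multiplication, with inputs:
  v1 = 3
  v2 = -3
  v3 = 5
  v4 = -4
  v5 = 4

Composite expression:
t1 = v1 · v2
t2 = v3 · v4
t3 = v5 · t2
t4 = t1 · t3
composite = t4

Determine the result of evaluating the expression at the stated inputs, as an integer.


(v1 · v2) = -9
(v3 · v4) = -20
(v5 · (v3 · v4)) = -80
((v1 · v2) · (v5 · (v3 · v4))) = 720

720


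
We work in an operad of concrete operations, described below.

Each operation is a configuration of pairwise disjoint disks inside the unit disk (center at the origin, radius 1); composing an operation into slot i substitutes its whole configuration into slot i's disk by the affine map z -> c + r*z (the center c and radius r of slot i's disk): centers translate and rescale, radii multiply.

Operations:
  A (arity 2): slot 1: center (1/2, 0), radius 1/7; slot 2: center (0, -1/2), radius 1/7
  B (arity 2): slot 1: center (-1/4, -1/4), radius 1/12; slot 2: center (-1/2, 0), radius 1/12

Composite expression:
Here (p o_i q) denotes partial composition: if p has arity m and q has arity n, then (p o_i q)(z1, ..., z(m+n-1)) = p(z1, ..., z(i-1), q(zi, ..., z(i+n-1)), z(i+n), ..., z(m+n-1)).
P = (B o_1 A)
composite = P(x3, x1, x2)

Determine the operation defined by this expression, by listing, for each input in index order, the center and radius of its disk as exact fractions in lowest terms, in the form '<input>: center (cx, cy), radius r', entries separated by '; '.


x1: center (-1/4, -7/24), radius 1/84; x2: center (-1/2, 0), radius 1/12; x3: center (-5/24, -1/4), radius 1/84

Nesting under B composes maps z -> c + r*z down each x-path.
x3: after 2 affine steps, its disk has center (-5/24, -1/4), radius 1/84
x1: after 2 affine steps, its disk has center (-1/4, -7/24), radius 1/84
x2: after 1 affine step, its disk has center (-1/2, 0), radius 1/12


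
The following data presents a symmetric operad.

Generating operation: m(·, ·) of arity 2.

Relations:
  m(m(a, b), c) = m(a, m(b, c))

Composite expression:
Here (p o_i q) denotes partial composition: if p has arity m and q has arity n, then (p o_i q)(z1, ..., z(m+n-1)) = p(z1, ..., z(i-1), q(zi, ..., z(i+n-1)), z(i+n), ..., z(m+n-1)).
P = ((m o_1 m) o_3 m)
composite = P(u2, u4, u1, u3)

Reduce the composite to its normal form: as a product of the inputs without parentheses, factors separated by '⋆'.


u2 ⋆ u4 ⋆ u1 ⋆ u3

Under associativity of m, the answer is the u's in reading order.
m(u2, u4) unparenthesizes to u2 ⋆ u4
m(u1, u3) unparenthesizes to u1 ⋆ u3
m(m(u2, u4), m(u1, u3)) unparenthesizes to u2 ⋆ u4 ⋆ u1 ⋆ u3


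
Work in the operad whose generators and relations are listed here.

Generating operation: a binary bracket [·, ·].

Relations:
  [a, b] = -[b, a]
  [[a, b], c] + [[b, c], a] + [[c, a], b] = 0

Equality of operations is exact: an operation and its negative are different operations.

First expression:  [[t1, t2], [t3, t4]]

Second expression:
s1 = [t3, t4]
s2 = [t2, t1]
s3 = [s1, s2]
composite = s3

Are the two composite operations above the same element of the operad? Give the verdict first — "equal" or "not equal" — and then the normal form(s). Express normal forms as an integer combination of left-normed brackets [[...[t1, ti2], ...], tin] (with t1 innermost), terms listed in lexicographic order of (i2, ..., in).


equal: each reduces to [[[t1, t2], t3], t4] - [[[t1, t2], t4], t3]

Reducing the first expression gives [[[t1, t2], t3], t4] - [[[t1, t2], t4], t3]
Reducing the second expression gives [[[t1, t2], t3], t4] - [[[t1, t2], t4], t3]
The normal forms match — equal.


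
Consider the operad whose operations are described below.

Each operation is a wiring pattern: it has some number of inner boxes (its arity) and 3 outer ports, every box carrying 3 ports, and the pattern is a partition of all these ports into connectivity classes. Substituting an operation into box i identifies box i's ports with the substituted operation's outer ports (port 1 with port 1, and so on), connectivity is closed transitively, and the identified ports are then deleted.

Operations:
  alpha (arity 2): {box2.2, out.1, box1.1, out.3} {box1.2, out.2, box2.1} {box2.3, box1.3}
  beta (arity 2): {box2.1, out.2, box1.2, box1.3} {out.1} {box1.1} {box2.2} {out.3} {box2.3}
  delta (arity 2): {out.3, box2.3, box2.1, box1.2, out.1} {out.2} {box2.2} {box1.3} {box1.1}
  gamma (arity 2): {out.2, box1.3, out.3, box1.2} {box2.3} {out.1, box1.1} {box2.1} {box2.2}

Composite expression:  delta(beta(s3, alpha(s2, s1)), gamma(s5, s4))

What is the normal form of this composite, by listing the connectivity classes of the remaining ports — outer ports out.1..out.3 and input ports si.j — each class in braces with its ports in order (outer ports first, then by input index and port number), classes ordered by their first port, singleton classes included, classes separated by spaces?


Treat the ports identified at delta as solder joints: merge, then drop.
composing alpha on (s2, s1), with out.j its own outer ports: {out.1, out.3, s1.2, s2.1} {out.2, s1.1, s2.2} {s1.3, s2.3}
composing beta on (s3, s2, s1), with out.j its own outer ports: {out.1} {out.2, s1.2, s2.1, s3.2, s3.3} {out.3} {s1.1, s2.2} {s1.3, s2.3} {s3.1}
composing gamma on (s5, s4), with out.j its own outer ports: {out.1, s5.1} {out.2, out.3, s5.2, s5.3} {s4.1} {s4.2} {s4.3}
composing delta on (s3, s2, s1, s5, s4), with out.j its own outer ports: {out.1, out.3, s1.2, s2.1, s3.2, s3.3, s5.1, s5.2, s5.3} {out.2} {s1.1, s2.2} {s1.3, s2.3} {s3.1} {s4.1} {s4.2} {s4.3}

{out.1, out.3, s1.2, s2.1, s3.2, s3.3, s5.1, s5.2, s5.3} {out.2} {s1.1, s2.2} {s1.3, s2.3} {s3.1} {s4.1} {s4.2} {s4.3}


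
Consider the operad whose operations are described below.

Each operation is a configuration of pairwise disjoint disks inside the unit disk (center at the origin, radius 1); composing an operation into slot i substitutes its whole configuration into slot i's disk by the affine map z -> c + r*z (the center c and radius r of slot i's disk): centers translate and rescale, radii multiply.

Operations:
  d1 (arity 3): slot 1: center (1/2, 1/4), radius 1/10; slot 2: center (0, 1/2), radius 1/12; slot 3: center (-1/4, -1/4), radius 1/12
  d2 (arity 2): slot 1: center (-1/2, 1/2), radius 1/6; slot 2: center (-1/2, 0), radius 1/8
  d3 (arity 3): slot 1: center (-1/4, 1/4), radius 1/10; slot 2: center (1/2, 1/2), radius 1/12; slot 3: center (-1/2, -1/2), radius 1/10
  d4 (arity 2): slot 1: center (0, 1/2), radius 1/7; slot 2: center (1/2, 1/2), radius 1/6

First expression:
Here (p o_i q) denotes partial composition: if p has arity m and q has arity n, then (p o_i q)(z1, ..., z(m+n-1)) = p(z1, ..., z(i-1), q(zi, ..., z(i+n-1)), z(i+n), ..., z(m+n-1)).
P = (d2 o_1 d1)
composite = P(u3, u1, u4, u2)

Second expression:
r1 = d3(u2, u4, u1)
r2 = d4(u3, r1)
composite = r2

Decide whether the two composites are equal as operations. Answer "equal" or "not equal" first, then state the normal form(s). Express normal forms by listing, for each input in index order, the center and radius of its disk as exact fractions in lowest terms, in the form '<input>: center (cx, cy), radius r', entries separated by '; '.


not equal; first: u1: center (-1/2, 7/12), radius 1/72; u2: center (-1/2, 0), radius 1/8; u3: center (-5/12, 13/24), radius 1/60; u4: center (-13/24, 11/24), radius 1/72; second: u1: center (5/12, 5/12), radius 1/60; u2: center (11/24, 13/24), radius 1/60; u3: center (0, 1/2), radius 1/7; u4: center (7/12, 7/12), radius 1/72

The first expression reduces to u1: center (-1/2, 7/12), radius 1/72; u2: center (-1/2, 0), radius 1/8; u3: center (-5/12, 13/24), radius 1/60; u4: center (-13/24, 11/24), radius 1/72
The second expression reduces to u1: center (5/12, 5/12), radius 1/60; u2: center (11/24, 13/24), radius 1/60; u3: center (0, 1/2), radius 1/7; u4: center (7/12, 7/12), radius 1/72
Different reductions; not equal.


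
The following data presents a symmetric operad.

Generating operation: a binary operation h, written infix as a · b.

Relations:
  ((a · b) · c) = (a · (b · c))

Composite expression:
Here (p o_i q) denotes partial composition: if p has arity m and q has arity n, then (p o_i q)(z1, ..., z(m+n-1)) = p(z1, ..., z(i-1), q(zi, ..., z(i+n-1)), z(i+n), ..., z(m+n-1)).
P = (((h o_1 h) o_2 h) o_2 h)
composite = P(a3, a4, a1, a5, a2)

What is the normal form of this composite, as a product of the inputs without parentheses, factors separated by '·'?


a3 · a4 · a1 · a5 · a2

Key point: h is associative — brackets drop, the a-order remains.
(a4 · a1) flattens to a4 · a1
((a4 · a1) · a5) flattens to a4 · a1 · a5
(a3 · ((a4 · a1) · a5)) flattens to a3 · a4 · a1 · a5
((a3 · ((a4 · a1) · a5)) · a2) flattens to a3 · a4 · a1 · a5 · a2


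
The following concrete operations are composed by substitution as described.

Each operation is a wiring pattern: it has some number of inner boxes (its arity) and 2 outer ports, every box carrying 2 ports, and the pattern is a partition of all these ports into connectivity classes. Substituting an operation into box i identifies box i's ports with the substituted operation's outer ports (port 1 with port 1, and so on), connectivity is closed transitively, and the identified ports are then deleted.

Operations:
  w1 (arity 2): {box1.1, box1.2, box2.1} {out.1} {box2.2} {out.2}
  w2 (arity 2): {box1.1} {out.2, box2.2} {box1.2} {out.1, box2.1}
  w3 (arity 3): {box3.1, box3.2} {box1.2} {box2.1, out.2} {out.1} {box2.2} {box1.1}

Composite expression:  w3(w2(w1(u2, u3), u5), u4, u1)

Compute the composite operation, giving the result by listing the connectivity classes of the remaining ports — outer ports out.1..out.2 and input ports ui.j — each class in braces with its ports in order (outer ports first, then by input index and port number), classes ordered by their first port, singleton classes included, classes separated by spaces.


{out.1} {out.2, u4.1} {u1.1, u1.2} {u2.1, u2.2, u3.1} {u3.2} {u4.2} {u5.1} {u5.2}

Connectivity passes through glued w3-boundaries; trace each wire chain.
w1 over (u2, u3) gives {out.1} {out.2} {u2.1, u2.2, u3.1} {u3.2}, out.j being that stage's outer ports
w2 over (u2, u3, u5) gives {out.1, u5.1} {out.2, u5.2} {u2.1, u2.2, u3.1} {u3.2}, out.j being that stage's outer ports
w3 over (u2, u3, u5, u4, u1) gives {out.1} {out.2, u4.1} {u1.1, u1.2} {u2.1, u2.2, u3.1} {u3.2} {u4.2} {u5.1} {u5.2}, out.j being that stage's outer ports


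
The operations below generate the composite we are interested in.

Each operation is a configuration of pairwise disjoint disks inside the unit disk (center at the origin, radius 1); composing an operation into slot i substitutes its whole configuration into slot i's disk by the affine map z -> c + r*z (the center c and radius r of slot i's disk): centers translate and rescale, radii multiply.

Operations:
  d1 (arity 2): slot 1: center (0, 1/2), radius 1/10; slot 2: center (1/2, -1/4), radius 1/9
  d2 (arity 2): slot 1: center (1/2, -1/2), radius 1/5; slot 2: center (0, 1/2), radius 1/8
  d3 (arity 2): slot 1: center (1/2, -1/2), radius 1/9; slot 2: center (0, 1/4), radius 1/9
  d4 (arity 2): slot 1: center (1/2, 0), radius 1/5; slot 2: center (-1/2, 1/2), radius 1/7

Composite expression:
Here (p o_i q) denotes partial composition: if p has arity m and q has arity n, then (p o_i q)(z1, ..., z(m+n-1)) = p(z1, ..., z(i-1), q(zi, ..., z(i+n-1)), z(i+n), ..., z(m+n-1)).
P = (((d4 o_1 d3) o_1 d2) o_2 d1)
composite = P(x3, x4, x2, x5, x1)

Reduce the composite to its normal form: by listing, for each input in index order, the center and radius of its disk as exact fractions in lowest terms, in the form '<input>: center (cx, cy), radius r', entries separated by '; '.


Follow each x-input down from d4: c' goes to c + r*c', radius to r*r'.
for x3, the 3-step affine chain lands on center (11/18, -1/9), radius 1/225
for x4, the 4-step affine chain lands on center (3/5, -7/80), radius 1/3600
for x2, the 4-step affine chain lands on center (433/720, -43/480), radius 1/3240
for x5, the 2-step affine chain lands on center (1/2, 1/20), radius 1/45
for x1, the 1-step affine chain lands on center (-1/2, 1/2), radius 1/7

x1: center (-1/2, 1/2), radius 1/7; x2: center (433/720, -43/480), radius 1/3240; x3: center (11/18, -1/9), radius 1/225; x4: center (3/5, -7/80), radius 1/3600; x5: center (1/2, 1/20), radius 1/45


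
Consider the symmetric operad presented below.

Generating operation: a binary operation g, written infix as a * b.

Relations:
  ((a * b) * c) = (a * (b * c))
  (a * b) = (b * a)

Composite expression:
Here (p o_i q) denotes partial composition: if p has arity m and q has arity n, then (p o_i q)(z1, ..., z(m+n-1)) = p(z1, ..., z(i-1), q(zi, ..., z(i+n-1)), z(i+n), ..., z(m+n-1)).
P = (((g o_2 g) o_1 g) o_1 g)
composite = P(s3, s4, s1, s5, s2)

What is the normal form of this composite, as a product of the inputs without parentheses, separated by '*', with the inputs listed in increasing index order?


s1 * s2 * s3 * s4 * s5

Both nesting and order wash out for g; what remains is which s's occur.
(s3 * s4) flattens to s3 * s4
((s3 * s4) * s1) flattens to s3 * s4 * s1
(s5 * s2) flattens to s5 * s2
(((s3 * s4) * s1) * (s5 * s2)) flattens to s3 * s4 * s1 * s5 * s2
sorting the factors by input index: s1 * s2 * s3 * s4 * s5


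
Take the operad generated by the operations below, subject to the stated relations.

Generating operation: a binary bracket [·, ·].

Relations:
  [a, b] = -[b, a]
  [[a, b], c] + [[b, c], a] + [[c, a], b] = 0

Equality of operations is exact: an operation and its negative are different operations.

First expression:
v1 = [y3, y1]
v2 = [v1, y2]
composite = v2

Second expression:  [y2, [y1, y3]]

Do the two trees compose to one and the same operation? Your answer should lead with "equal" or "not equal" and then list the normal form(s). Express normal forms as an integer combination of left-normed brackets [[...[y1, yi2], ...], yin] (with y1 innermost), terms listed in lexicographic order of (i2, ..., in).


The first composite normalizes to -[[y1, y3], y2]
The second composite normalizes to -[[y1, y3], y2]
Same normal form: equal.

equal; both compose to -[[y1, y3], y2]


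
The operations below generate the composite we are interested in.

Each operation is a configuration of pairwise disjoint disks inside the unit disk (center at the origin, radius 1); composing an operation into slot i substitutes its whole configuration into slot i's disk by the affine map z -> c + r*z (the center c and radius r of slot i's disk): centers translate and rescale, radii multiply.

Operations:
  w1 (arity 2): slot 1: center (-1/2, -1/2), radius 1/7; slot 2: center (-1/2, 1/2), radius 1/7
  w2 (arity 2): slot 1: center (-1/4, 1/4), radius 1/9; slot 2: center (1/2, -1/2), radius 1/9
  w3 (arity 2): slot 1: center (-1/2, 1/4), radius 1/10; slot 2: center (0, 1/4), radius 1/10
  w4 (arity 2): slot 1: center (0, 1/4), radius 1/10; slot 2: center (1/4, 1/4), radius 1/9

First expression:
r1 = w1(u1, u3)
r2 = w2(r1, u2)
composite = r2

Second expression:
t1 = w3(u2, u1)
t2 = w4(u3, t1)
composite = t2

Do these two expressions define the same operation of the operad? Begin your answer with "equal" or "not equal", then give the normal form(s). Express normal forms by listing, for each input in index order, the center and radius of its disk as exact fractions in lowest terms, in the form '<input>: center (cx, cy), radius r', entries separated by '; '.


not equal; the first gives u1: center (-11/36, 7/36), radius 1/63; u2: center (1/2, -1/2), radius 1/9; u3: center (-11/36, 11/36), radius 1/63 and the second u1: center (1/4, 5/18), radius 1/90; u2: center (7/36, 5/18), radius 1/90; u3: center (0, 1/4), radius 1/10

In normal form, the first expression is u1: center (-11/36, 7/36), radius 1/63; u2: center (1/2, -1/2), radius 1/9; u3: center (-11/36, 11/36), radius 1/63
In normal form, the second expression is u1: center (1/4, 5/18), radius 1/90; u2: center (7/36, 5/18), radius 1/90; u3: center (0, 1/4), radius 1/10
They disagree, so not equal.


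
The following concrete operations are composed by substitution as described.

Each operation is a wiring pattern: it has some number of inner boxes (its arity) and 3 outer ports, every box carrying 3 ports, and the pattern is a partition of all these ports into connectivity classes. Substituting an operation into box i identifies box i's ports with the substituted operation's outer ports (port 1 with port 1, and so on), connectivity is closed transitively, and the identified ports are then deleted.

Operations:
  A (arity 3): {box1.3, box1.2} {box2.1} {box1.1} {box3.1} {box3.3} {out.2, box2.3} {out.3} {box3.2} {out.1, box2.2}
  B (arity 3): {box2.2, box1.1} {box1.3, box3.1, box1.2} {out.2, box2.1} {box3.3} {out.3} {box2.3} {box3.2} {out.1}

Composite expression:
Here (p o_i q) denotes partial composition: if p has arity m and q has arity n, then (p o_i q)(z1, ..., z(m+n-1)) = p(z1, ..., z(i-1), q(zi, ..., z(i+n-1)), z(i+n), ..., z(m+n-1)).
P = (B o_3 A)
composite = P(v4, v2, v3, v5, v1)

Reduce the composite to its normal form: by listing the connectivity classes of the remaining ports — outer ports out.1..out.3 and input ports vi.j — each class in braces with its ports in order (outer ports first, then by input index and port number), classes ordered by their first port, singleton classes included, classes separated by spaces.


{out.1} {out.2, v2.1} {out.3} {v1.1} {v1.2} {v1.3} {v2.2, v4.1} {v2.3} {v3.1} {v3.2, v3.3} {v4.2, v4.3, v5.2} {v5.1} {v5.3}

Connectivity passes through glued B-boundaries; trace each wire chain.
stage A: inputs (v3, v5, v1), connectivity {out.1, v5.2} {out.2, v5.3} {out.3} {v1.1} {v1.2} {v1.3} {v3.1} {v3.2, v3.3} {v5.1}, out.j its boundary
stage B: inputs (v4, v2, v3, v5, v1), connectivity {out.1} {out.2, v2.1} {out.3} {v1.1} {v1.2} {v1.3} {v2.2, v4.1} {v2.3} {v3.1} {v3.2, v3.3} {v4.2, v4.3, v5.2} {v5.1} {v5.3}, out.j its boundary


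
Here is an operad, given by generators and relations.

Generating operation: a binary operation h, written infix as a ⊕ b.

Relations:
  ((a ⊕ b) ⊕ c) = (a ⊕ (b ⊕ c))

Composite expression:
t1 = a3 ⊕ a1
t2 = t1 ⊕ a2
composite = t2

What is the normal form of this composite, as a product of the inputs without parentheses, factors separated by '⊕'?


a3 ⊕ a1 ⊕ a2

Under associativity of h, the answer is the a's in reading order.
(a3 ⊕ a1) reduces to a3 ⊕ a1
((a3 ⊕ a1) ⊕ a2) reduces to a3 ⊕ a1 ⊕ a2


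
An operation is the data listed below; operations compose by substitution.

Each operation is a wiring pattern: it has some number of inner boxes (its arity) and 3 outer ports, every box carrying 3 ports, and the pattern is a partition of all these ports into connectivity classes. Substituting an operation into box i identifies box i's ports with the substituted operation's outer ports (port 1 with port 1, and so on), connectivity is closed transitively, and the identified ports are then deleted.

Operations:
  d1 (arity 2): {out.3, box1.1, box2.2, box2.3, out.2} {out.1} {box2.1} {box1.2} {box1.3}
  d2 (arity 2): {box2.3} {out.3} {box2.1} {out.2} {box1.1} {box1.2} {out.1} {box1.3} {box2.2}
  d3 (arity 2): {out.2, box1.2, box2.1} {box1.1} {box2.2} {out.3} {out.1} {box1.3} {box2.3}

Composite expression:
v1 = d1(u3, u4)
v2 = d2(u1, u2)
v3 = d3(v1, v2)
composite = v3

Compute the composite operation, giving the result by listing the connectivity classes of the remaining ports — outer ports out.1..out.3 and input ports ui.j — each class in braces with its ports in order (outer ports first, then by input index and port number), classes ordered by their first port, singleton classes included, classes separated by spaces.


Substituting into d3 glues patterns; closure does the rest.
after d1, the pattern on (u3, u4) reads {out.1} {out.2, out.3, u3.1, u4.2, u4.3} {u3.2} {u3.3} {u4.1} (out.j = its outer ports)
after d2, the pattern on (u1, u2) reads {out.1} {out.2} {out.3} {u1.1} {u1.2} {u1.3} {u2.1} {u2.2} {u2.3} (out.j = its outer ports)
after d3, the pattern on (u3, u4, u1, u2) reads {out.1} {out.2, u3.1, u4.2, u4.3} {out.3} {u1.1} {u1.2} {u1.3} {u2.1} {u2.2} {u2.3} {u3.2} {u3.3} {u4.1} (out.j = its outer ports)

{out.1} {out.2, u3.1, u4.2, u4.3} {out.3} {u1.1} {u1.2} {u1.3} {u2.1} {u2.2} {u2.3} {u3.2} {u3.3} {u4.1}


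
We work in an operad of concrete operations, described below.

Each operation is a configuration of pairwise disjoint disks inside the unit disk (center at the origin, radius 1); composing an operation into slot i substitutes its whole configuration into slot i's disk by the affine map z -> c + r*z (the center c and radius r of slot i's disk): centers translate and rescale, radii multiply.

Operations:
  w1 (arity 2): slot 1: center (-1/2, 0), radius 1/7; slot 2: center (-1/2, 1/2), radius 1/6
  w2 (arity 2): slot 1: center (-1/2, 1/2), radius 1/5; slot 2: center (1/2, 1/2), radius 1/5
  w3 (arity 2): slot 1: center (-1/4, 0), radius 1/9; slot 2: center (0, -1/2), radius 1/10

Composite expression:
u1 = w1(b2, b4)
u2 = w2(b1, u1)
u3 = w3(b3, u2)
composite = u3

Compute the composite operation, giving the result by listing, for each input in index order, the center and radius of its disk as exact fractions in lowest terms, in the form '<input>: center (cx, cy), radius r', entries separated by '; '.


Follow each b-input down from w3: c' goes to c + r*c', radius to r*r'.
b3: after 1 affine step, its disk has center (-1/4, 0), radius 1/9
b1: after 2 affine steps, its disk has center (-1/20, -9/20), radius 1/50
b2: after 3 affine steps, its disk has center (1/25, -9/20), radius 1/350
b4: after 3 affine steps, its disk has center (1/25, -11/25), radius 1/300

b1: center (-1/20, -9/20), radius 1/50; b2: center (1/25, -9/20), radius 1/350; b3: center (-1/4, 0), radius 1/9; b4: center (1/25, -11/25), radius 1/300


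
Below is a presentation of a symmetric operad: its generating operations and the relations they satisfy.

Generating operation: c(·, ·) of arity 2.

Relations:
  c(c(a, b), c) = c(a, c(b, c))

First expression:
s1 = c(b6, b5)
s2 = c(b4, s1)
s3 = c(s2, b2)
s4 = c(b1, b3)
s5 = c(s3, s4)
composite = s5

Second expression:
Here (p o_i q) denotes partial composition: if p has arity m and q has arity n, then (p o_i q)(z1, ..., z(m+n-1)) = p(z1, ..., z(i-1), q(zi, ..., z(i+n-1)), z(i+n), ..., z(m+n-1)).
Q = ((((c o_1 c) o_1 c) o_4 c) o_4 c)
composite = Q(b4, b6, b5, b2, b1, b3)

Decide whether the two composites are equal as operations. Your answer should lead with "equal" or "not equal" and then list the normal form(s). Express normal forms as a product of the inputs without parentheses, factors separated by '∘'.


equal — both sides give b4 ∘ b6 ∘ b5 ∘ b2 ∘ b1 ∘ b3


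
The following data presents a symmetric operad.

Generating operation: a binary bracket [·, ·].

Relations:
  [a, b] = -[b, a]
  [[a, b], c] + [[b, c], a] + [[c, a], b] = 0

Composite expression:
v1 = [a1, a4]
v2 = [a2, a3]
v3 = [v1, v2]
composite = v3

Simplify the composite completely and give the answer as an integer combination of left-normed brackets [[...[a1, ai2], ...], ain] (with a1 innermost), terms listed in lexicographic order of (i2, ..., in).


[[[a1, a4], a2], a3] - [[[a1, a4], a3], a2]

Expand each bracket as ab - ba; the a1-initial words give the coefficients.
Composite bracket: [[a1, a4], [a2, a3]]
Applying ab - ba throughout gives 8 signed words (2^3 = 8).
Collect the words opening with a1:
  a1a4a2a3 appears with sign +1, giving the term +[[[a1, a4], a2], a3]
  a1a4a3a2 appears with sign -1, giving the term -[[[a1, a4], a3], a2]


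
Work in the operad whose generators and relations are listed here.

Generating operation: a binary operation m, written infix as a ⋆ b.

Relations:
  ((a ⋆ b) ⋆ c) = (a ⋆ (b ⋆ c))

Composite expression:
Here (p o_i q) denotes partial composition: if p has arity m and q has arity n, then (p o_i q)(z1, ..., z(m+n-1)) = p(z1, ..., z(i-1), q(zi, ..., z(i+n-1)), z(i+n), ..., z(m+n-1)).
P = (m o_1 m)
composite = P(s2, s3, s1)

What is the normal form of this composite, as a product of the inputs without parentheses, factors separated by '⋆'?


s2 ⋆ s3 ⋆ s1

All parenthesizations of m agree; list the s-inputs left to right.
(s2 ⋆ s3) reduces to s2 ⋆ s3
((s2 ⋆ s3) ⋆ s1) reduces to s2 ⋆ s3 ⋆ s1


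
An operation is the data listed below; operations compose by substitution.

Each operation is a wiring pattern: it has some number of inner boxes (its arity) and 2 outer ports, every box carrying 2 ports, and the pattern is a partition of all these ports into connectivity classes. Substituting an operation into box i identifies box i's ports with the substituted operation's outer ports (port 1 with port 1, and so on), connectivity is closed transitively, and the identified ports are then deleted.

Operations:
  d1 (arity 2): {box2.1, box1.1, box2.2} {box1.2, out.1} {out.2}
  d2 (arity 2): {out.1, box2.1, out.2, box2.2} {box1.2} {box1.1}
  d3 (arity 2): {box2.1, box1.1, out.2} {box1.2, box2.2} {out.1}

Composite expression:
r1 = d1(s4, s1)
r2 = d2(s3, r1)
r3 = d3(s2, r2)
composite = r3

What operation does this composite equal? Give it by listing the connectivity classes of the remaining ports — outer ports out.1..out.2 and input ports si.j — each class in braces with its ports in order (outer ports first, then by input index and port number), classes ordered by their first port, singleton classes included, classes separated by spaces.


{out.1} {out.2, s2.1, s2.2, s4.2} {s1.1, s1.2, s4.1} {s3.1} {s3.2}

After gluing at d3, chains via deleted ports link the s-ports.
stage d1: inputs (s4, s1), connectivity {out.1, s4.2} {out.2} {s1.1, s1.2, s4.1}, out.j its boundary
stage d2: inputs (s3, s4, s1), connectivity {out.1, out.2, s4.2} {s1.1, s1.2, s4.1} {s3.1} {s3.2}, out.j its boundary
stage d3: inputs (s2, s3, s4, s1), connectivity {out.1} {out.2, s2.1, s2.2, s4.2} {s1.1, s1.2, s4.1} {s3.1} {s3.2}, out.j its boundary


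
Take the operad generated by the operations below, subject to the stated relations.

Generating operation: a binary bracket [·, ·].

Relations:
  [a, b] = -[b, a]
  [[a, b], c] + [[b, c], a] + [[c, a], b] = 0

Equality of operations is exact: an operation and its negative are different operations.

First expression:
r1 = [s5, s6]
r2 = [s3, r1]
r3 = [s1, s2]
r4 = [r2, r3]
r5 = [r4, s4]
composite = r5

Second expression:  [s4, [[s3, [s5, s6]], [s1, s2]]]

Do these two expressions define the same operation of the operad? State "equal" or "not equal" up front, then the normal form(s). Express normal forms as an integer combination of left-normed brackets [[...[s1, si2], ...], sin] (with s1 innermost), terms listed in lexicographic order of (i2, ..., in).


not equal; the first gives -[[[[[s1, s2], s3], s5], s6], s4] + [[[[[s1, s2], s3], s6], s5], s4] + [[[[[s1, s2], s5], s6], s3], s4] - [[[[[s1, s2], s6], s5], s3], s4] and the second [[[[[s1, s2], s3], s5], s6], s4] - [[[[[s1, s2], s3], s6], s5], s4] - [[[[[s1, s2], s5], s6], s3], s4] + [[[[[s1, s2], s6], s5], s3], s4]

The first expression, normalized: -[[[[[s1, s2], s3], s5], s6], s4] + [[[[[s1, s2], s3], s6], s5], s4] + [[[[[s1, s2], s5], s6], s3], s4] - [[[[[s1, s2], s6], s5], s3], s4]
The second expression, normalized: [[[[[s1, s2], s3], s5], s6], s4] - [[[[[s1, s2], s3], s6], s5], s4] - [[[[[s1, s2], s5], s6], s3], s4] + [[[[[s1, s2], s6], s5], s3], s4]
Distinct normal forms: not equal.


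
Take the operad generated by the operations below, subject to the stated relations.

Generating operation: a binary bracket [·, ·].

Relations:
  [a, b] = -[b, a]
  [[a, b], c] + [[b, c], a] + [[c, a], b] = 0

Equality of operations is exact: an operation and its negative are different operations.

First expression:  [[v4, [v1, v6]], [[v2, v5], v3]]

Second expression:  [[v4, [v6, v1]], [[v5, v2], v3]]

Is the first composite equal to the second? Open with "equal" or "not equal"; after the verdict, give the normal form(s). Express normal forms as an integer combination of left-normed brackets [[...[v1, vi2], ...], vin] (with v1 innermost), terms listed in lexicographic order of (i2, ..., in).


equal — both sides give -[[[[[v1, v6], v4], v2], v5], v3] + [[[[[v1, v6], v4], v3], v2], v5] - [[[[[v1, v6], v4], v3], v5], v2] + [[[[[v1, v6], v4], v5], v2], v3]

The first expression reduces to -[[[[[v1, v6], v4], v2], v5], v3] + [[[[[v1, v6], v4], v3], v2], v5] - [[[[[v1, v6], v4], v3], v5], v2] + [[[[[v1, v6], v4], v5], v2], v3]
The second expression reduces to -[[[[[v1, v6], v4], v2], v5], v3] + [[[[[v1, v6], v4], v3], v2], v5] - [[[[[v1, v6], v4], v3], v5], v2] + [[[[[v1, v6], v4], v5], v2], v3]
Both agree, so they are equal.


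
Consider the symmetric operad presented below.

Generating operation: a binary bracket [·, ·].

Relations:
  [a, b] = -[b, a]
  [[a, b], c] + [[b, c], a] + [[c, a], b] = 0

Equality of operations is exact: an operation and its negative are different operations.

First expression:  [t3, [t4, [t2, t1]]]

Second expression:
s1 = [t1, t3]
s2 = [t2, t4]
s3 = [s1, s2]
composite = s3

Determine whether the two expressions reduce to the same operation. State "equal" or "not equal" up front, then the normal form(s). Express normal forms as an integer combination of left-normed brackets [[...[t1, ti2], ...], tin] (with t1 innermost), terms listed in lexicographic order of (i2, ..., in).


not equal; first: -[[[t1, t2], t4], t3]; second: [[[t1, t3], t2], t4] - [[[t1, t3], t4], t2]


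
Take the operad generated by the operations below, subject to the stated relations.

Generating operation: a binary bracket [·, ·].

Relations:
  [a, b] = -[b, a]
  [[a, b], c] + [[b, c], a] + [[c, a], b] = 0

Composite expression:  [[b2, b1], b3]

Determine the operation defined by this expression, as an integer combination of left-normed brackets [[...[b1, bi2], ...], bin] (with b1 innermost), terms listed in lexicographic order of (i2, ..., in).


Antisymmetry and Jacobi reduce to b1-anchored left-normed brackets.
Composite bracket: [[b2, b1], b3]
Expanding via [a, b] = ab - ba: 4 signed words (2^2 = 4).
The b1-initial words carry the normal form:
  sign of b1b2b3 is -1, so it contributes -[[b1, b2], b3]

-[[b1, b2], b3]


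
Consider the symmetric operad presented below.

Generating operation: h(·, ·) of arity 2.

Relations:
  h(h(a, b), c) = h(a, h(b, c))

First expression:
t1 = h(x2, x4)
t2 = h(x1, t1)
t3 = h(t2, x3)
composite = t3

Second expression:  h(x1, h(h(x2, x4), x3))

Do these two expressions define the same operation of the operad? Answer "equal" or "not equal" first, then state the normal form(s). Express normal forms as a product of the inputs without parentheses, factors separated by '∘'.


equal — both sides give x1 ∘ x2 ∘ x4 ∘ x3


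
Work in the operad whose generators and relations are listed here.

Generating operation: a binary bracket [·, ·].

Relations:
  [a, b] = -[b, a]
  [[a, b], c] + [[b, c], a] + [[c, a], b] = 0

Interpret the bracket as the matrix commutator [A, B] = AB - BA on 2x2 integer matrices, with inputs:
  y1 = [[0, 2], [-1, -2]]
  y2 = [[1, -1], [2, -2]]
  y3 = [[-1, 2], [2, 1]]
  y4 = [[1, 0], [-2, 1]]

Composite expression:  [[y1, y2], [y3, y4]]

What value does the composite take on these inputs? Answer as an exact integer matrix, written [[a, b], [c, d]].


[[32, -64], [80, -32]]

[y1, y2] = [[3, -8], [-7, -3]]
[y3, y4] = [[-4, 0], [-4, 4]]
[[y1, y2], [y3, y4]] = [[32, -64], [80, -32]]


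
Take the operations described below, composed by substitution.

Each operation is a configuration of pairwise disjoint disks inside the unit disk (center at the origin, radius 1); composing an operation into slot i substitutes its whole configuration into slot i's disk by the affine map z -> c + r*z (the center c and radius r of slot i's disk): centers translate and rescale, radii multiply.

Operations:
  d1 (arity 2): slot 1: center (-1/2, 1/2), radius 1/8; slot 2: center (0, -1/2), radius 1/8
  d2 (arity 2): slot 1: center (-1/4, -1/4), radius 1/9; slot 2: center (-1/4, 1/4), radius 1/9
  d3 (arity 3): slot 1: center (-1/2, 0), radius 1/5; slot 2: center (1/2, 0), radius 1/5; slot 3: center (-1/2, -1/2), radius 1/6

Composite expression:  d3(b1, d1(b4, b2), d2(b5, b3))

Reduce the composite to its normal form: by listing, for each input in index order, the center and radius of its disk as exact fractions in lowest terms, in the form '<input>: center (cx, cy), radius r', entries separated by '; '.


b1: center (-1/2, 0), radius 1/5; b2: center (1/2, -1/10), radius 1/40; b3: center (-13/24, -11/24), radius 1/54; b4: center (2/5, 1/10), radius 1/40; b5: center (-13/24, -13/24), radius 1/54

Each b-disk chains the slot maps above it in d3; radii multiply.
b1: after 1 affine step, its disk has center (-1/2, 0), radius 1/5
b4: after 2 affine steps, its disk has center (2/5, 1/10), radius 1/40
b2: after 2 affine steps, its disk has center (1/2, -1/10), radius 1/40
b5: after 2 affine steps, its disk has center (-13/24, -13/24), radius 1/54
b3: after 2 affine steps, its disk has center (-13/24, -11/24), radius 1/54


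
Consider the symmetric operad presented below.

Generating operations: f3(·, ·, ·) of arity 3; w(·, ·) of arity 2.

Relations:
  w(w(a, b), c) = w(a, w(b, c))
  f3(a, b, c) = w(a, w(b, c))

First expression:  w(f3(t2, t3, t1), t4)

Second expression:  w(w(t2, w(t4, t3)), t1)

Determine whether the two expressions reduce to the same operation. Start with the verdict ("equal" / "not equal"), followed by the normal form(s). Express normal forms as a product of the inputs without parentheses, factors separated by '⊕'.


not equal; first: t2 ⊕ t3 ⊕ t1 ⊕ t4; second: t2 ⊕ t4 ⊕ t3 ⊕ t1

Normal form of the first expression: t2 ⊕ t3 ⊕ t1 ⊕ t4
Normal form of the second expression: t2 ⊕ t4 ⊕ t3 ⊕ t1
No match — not equal.


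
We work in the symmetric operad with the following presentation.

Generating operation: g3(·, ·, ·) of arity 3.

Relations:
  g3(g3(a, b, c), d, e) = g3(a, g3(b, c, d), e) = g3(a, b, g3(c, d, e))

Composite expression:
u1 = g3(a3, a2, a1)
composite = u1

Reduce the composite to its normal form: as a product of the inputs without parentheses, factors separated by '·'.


a3 · a2 · a1

Key point: g3 is associative — brackets drop, the a-order remains.
g3(a3, a2, a1) flattens to a3 · a2 · a1


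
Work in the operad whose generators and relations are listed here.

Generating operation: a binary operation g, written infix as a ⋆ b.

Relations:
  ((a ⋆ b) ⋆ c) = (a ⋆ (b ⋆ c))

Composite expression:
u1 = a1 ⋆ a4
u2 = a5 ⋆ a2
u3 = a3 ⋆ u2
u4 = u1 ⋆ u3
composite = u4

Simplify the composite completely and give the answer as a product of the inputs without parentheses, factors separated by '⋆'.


a1 ⋆ a4 ⋆ a3 ⋆ a5 ⋆ a2


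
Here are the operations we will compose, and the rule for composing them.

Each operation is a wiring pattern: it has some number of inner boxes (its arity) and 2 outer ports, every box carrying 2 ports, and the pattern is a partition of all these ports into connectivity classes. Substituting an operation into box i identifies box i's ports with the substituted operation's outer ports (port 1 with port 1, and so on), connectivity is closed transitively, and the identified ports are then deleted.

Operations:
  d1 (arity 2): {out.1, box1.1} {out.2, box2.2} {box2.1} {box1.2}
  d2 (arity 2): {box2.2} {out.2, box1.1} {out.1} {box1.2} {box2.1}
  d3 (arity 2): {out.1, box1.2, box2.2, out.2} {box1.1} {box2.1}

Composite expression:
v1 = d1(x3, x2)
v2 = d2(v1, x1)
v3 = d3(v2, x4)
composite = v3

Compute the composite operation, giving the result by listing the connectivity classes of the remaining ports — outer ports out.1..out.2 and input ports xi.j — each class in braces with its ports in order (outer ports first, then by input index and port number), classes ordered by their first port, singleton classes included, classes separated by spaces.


{out.1, out.2, x3.1, x4.2} {x1.1} {x1.2} {x2.1} {x2.2} {x3.2} {x4.1}

Two ports join when wires chain via d3-identified ports.
composing d1 on (x3, x2), with out.j its own outer ports: {out.1, x3.1} {out.2, x2.2} {x2.1} {x3.2}
composing d2 on (x3, x2, x1), with out.j its own outer ports: {out.1} {out.2, x3.1} {x1.1} {x1.2} {x2.1} {x2.2} {x3.2}
composing d3 on (x3, x2, x1, x4), with out.j its own outer ports: {out.1, out.2, x3.1, x4.2} {x1.1} {x1.2} {x2.1} {x2.2} {x3.2} {x4.1}
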